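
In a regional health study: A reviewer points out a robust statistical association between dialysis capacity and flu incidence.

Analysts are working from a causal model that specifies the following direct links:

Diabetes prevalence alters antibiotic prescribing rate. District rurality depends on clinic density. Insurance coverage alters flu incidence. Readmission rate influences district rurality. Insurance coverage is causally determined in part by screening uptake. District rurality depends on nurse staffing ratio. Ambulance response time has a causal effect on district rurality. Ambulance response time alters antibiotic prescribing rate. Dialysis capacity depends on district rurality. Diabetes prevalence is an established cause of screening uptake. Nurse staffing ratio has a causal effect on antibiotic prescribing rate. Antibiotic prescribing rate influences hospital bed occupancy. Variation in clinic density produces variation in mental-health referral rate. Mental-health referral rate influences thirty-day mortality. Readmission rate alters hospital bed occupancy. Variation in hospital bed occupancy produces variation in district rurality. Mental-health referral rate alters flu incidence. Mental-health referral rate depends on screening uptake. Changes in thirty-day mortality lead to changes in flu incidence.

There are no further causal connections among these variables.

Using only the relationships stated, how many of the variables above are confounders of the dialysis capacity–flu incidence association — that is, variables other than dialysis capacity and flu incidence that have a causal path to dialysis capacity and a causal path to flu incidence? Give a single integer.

The common causes are: clinic density (to dialysis capacity via clinic density → district rurality → dialysis capacity; to flu incidence via clinic density → mental-health referral rate → flu incidence); diabetes prevalence (to dialysis capacity via diabetes prevalence → antibiotic prescribing rate → hospital bed occupancy → district rurality → dialysis capacity; to flu incidence via diabetes prevalence → screening uptake → mental-health referral rate → flu incidence).
Every other variable lacks a causal path to at least one of dialysis capacity and flu incidence.

2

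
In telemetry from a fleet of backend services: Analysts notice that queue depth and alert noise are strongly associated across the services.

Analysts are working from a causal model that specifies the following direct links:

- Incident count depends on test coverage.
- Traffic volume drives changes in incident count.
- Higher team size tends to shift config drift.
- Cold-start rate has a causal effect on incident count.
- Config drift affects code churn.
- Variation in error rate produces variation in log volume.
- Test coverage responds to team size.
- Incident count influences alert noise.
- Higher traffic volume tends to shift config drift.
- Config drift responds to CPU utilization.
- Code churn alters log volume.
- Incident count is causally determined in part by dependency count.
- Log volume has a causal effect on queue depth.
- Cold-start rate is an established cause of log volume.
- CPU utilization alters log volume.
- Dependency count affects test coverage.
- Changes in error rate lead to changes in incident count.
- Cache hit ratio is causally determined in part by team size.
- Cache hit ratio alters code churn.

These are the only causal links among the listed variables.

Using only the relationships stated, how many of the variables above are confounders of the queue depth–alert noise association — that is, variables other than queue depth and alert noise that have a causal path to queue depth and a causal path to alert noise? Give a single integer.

The common causes are: cold-start rate (to queue depth via cold-start rate → log volume → queue depth; to alert noise via cold-start rate → incident count → alert noise); error rate (to queue depth via error rate → log volume → queue depth; to alert noise via error rate → incident count → alert noise); team size (to queue depth via team size → cache hit ratio → code churn → log volume → queue depth; to alert noise via team size → test coverage → incident count → alert noise); traffic volume (to queue depth via traffic volume → config drift → code churn → log volume → queue depth; to alert noise via traffic volume → incident count → alert noise).
Every other variable lacks a causal path to at least one of queue depth and alert noise.

4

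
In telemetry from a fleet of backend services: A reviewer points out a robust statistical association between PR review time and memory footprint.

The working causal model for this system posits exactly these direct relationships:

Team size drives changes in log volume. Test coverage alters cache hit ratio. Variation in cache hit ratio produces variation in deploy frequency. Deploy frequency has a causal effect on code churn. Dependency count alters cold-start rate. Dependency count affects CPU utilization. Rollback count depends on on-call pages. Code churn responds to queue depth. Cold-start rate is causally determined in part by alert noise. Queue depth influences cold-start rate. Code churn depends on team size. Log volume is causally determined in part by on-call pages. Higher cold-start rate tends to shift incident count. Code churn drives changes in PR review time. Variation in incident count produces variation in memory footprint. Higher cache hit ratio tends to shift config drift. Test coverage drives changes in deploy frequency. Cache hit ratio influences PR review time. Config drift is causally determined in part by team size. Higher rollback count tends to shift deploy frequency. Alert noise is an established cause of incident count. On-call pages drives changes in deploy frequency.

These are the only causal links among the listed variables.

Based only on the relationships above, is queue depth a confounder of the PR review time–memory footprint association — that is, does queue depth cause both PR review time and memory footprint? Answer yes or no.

Queue depth has a causal path to PR review time (queue depth → code churn → PR review time) and to memory footprint (queue depth → cold-start rate → incident count → memory footprint), so it is a common cause of both — a confounder.

yes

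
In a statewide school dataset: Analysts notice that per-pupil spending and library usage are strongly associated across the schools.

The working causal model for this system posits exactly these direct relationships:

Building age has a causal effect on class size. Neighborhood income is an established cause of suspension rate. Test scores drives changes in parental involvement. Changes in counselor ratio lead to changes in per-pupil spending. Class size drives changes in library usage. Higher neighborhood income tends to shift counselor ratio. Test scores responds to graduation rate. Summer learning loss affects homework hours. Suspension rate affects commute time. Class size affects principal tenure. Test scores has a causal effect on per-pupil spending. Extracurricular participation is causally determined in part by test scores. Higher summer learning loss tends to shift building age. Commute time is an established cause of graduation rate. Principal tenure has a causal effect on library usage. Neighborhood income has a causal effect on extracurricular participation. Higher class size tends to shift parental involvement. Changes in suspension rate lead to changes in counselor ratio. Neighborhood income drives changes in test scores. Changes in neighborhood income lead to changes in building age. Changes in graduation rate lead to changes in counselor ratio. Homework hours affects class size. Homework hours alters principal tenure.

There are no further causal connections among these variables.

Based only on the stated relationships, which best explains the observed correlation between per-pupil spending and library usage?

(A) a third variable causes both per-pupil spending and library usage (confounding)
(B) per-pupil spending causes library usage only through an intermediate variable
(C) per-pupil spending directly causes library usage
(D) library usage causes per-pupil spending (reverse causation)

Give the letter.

Neighborhood income causes per-pupil spending (neighborhood income → counselor ratio → per-pupil spending) and library usage (neighborhood income → building age → class size → library usage) — a common cause creating the correlation.
There is no stated path from per-pupil spending to library usage or from library usage to per-pupil spending, so neither direct nor reverse causation applies.

A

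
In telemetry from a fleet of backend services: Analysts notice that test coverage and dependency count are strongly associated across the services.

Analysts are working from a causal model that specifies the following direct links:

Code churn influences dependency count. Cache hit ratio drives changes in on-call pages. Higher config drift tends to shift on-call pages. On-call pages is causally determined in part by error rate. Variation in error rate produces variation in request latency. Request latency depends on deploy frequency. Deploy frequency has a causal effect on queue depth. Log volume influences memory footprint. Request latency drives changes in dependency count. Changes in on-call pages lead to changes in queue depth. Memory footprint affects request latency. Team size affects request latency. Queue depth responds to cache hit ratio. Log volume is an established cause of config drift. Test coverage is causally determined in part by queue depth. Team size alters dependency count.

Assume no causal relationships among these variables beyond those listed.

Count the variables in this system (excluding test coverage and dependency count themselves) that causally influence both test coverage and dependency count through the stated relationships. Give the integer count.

The common causes are: deploy frequency (to test coverage via deploy frequency → queue depth → test coverage; to dependency count via deploy frequency → request latency → dependency count); error rate (to test coverage via error rate → on-call pages → queue depth → test coverage; to dependency count via error rate → request latency → dependency count); log volume (to test coverage via log volume → config drift → on-call pages → queue depth → test coverage; to dependency count via log volume → memory footprint → request latency → dependency count).
Every other variable lacks a causal path to at least one of test coverage and dependency count.

3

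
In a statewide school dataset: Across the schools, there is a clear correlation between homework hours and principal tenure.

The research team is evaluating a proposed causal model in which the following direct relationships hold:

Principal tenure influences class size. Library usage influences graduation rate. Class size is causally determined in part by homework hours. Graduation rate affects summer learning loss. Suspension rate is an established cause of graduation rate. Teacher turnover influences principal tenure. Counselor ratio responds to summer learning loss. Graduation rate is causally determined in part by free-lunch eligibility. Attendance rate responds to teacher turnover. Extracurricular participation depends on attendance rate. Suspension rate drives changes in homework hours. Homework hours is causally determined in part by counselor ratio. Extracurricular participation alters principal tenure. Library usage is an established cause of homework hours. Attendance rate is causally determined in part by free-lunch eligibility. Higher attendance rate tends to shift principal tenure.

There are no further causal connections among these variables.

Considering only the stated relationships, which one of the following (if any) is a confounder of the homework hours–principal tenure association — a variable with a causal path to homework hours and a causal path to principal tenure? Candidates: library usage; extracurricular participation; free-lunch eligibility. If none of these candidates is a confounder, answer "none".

free-lunch eligibility

Free-lunch eligibility causes homework hours (free-lunch eligibility → graduation rate → summer learning loss → counselor ratio → homework hours) and also causes principal tenure (free-lunch eligibility → attendance rate → principal tenure); it is a common cause of both.
Each of the other candidates lacks a causal path to at least one of homework hours and principal tenure, so they do not confound the relationship.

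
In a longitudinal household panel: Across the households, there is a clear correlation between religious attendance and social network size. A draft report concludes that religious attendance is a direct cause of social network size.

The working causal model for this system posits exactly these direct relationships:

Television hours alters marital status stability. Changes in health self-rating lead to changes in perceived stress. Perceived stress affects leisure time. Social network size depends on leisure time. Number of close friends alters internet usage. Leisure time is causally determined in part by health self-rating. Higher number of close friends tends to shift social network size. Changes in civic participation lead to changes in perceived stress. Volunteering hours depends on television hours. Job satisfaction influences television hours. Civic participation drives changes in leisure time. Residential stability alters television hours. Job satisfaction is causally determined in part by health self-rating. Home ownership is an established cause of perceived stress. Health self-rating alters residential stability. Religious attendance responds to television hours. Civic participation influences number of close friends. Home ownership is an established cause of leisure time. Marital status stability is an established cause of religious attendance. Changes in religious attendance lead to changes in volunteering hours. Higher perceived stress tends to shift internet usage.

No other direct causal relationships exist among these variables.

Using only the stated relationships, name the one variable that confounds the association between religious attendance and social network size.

Health self-rating has a causal path to religious attendance (health self-rating → job satisfaction → television hours → religious attendance) and a separate causal path to social network size (health self-rating → leisure time → social network size), so it is a common cause of both.
No stated relationship gives religious attendance a causal route to social network size, so the correlation is explained by the shared upstream cause rather than a direct effect.

health self-rating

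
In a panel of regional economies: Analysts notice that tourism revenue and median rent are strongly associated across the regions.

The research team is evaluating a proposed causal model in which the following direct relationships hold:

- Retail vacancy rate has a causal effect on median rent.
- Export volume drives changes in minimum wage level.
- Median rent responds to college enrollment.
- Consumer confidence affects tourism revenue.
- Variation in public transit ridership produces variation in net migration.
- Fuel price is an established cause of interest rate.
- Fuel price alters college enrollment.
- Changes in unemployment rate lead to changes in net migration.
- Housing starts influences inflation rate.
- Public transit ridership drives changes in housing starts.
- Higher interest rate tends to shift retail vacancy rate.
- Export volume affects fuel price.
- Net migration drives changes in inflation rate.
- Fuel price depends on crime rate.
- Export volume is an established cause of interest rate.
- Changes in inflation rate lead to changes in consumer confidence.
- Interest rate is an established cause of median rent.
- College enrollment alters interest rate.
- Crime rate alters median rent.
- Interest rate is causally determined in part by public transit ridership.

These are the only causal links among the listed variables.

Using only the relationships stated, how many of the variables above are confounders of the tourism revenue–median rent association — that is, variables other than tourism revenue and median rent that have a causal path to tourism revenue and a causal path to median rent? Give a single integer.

1

The common causes are: public transit ridership (to tourism revenue via public transit ridership → housing starts → inflation rate → consumer confidence → tourism revenue; to median rent via public transit ridership → interest rate → median rent).
Every other variable lacks a causal path to at least one of tourism revenue and median rent.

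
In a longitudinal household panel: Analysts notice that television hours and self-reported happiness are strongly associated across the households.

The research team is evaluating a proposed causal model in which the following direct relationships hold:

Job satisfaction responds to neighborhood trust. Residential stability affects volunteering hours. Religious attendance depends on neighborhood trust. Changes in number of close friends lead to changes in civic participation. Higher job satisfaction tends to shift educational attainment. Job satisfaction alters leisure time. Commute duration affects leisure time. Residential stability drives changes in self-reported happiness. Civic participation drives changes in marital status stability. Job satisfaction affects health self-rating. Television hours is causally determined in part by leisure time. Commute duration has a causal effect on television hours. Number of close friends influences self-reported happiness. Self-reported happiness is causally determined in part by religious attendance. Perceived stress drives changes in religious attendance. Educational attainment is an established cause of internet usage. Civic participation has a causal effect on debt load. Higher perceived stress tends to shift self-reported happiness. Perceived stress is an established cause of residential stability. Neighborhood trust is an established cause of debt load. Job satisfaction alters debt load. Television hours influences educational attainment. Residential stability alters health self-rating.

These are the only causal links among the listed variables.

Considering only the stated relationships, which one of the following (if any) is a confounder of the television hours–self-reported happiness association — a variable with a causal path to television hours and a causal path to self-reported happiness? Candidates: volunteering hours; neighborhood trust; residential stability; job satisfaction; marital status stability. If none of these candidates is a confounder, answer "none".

neighborhood trust

Neighborhood trust causes television hours (neighborhood trust → job satisfaction → leisure time → television hours) and also causes self-reported happiness (neighborhood trust → religious attendance → self-reported happiness); it is a common cause of both.
Each of the other candidates lacks a causal path to at least one of television hours and self-reported happiness, so they do not confound the relationship.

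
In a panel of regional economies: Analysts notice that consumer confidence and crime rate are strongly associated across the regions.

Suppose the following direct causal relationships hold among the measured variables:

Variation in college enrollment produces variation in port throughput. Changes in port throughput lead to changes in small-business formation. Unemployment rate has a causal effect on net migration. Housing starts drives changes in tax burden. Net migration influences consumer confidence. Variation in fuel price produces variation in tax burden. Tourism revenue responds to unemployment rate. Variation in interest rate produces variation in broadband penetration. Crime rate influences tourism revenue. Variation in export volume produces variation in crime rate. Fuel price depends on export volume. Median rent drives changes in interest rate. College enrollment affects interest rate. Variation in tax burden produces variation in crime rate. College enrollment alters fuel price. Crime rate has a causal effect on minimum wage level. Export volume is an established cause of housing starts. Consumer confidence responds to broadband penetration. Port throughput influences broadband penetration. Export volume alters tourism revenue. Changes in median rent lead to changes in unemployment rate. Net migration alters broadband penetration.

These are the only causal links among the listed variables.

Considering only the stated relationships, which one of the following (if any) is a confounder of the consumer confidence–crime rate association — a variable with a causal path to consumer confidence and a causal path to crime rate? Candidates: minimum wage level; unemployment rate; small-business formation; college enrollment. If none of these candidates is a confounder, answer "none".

College enrollment causes consumer confidence (college enrollment → port throughput → broadband penetration → consumer confidence) and also causes crime rate (college enrollment → fuel price → tax burden → crime rate); it is a common cause of both.
Each of the other candidates lacks a causal path to at least one of consumer confidence and crime rate, so they do not confound the relationship.

college enrollment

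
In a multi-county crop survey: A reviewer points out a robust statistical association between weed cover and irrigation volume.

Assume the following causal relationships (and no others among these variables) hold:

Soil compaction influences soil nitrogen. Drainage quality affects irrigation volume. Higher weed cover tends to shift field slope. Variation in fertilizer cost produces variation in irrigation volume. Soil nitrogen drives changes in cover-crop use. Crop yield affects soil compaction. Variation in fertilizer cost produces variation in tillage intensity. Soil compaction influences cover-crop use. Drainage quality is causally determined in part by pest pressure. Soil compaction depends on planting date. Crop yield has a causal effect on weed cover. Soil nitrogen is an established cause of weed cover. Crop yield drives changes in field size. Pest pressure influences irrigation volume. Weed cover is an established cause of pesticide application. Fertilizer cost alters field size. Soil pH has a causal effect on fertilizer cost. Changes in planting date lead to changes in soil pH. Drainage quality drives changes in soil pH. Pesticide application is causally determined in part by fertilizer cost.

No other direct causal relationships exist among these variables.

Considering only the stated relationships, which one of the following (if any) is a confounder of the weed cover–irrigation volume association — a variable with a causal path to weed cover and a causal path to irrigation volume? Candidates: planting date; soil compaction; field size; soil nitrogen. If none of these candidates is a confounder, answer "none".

planting date

Planting date causes weed cover (planting date → soil compaction → soil nitrogen → weed cover) and also causes irrigation volume (planting date → soil pH → fertilizer cost → irrigation volume); it is a common cause of both.
Each of the other candidates lacks a causal path to at least one of weed cover and irrigation volume, so they do not confound the relationship.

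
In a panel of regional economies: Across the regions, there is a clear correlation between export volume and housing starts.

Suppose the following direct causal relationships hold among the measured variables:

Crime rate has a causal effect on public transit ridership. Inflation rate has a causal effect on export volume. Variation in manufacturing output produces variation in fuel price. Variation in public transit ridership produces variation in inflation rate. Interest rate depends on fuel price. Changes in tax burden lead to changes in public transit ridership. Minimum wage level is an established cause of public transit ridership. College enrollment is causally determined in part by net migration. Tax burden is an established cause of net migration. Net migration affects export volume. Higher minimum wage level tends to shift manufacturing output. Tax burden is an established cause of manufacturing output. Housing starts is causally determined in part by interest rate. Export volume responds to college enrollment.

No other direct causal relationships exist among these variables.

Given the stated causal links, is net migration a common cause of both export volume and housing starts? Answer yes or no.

no

Net migration has no stated causal path to housing starts. A confounder must cause both variables, so net migration does not qualify.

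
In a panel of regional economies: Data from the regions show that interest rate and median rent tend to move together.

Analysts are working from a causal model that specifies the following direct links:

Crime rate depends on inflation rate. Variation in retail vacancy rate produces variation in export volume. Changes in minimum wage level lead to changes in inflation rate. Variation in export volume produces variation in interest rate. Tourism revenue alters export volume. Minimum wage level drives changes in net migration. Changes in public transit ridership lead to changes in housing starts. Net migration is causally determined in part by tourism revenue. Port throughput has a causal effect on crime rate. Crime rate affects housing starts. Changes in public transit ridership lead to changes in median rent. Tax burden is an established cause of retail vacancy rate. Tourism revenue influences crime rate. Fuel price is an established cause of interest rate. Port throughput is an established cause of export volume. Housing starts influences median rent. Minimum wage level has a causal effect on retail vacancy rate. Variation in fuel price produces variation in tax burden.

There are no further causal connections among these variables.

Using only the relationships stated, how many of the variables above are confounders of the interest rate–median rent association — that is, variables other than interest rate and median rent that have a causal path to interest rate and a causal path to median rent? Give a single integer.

3

The common causes are: minimum wage level (to interest rate via minimum wage level → retail vacancy rate → export volume → interest rate; to median rent via minimum wage level → inflation rate → crime rate → housing starts → median rent); port throughput (to interest rate via port throughput → export volume → interest rate; to median rent via port throughput → crime rate → housing starts → median rent); tourism revenue (to interest rate via tourism revenue → export volume → interest rate; to median rent via tourism revenue → crime rate → housing starts → median rent).
Every other variable lacks a causal path to at least one of interest rate and median rent.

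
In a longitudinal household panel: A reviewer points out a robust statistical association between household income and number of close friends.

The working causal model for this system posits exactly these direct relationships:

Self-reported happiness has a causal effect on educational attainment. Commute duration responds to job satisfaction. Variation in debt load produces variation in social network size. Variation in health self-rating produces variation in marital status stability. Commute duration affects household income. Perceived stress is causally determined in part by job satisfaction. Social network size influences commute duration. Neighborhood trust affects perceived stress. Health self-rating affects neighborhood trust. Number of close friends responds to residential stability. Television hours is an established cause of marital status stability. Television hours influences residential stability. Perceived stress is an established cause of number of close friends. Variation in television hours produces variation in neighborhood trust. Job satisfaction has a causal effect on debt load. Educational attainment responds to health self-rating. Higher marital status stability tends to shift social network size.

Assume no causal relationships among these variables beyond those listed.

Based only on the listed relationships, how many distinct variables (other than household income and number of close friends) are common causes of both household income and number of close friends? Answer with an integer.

3

The common causes are: health self-rating (to household income via health self-rating → marital status stability → social network size → commute duration → household income; to number of close friends via health self-rating → neighborhood trust → perceived stress → number of close friends); job satisfaction (to household income via job satisfaction → commute duration → household income; to number of close friends via job satisfaction → perceived stress → number of close friends); television hours (to household income via television hours → marital status stability → social network size → commute duration → household income; to number of close friends via television hours → residential stability → number of close friends).
Every other variable lacks a causal path to at least one of household income and number of close friends.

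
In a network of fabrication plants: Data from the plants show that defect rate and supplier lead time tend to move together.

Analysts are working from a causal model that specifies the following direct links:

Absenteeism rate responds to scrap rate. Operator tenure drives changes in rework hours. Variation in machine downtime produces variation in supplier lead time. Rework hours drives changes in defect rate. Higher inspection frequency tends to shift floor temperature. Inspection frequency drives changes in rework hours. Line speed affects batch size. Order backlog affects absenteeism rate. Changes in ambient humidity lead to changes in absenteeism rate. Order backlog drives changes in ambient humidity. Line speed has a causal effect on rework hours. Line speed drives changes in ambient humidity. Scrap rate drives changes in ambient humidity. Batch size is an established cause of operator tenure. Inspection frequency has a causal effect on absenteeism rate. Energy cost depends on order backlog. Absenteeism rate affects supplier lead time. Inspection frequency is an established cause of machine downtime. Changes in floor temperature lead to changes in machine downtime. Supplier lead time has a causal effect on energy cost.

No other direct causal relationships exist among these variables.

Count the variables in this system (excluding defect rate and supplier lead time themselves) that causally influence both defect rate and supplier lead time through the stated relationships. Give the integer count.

2

The common causes are: inspection frequency (to defect rate via inspection frequency → rework hours → defect rate; to supplier lead time via inspection frequency → machine downtime → supplier lead time); line speed (to defect rate via line speed → rework hours → defect rate; to supplier lead time via line speed → ambient humidity → absenteeism rate → supplier lead time).
Every other variable lacks a causal path to at least one of defect rate and supplier lead time.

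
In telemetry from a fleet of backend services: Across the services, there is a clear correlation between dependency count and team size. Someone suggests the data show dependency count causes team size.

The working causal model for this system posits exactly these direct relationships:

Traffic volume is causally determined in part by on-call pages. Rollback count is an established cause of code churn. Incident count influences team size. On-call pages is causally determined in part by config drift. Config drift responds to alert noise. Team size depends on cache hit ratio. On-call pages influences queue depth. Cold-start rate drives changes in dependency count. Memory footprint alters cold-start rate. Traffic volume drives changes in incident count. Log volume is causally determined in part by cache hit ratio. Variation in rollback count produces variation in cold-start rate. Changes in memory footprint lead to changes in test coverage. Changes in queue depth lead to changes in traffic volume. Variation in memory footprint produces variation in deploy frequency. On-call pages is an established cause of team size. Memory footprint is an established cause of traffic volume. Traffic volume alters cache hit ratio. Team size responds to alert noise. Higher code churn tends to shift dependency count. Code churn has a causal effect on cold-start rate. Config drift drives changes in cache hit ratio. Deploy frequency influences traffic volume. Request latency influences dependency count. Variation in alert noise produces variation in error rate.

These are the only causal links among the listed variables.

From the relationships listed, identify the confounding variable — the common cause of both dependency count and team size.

Memory footprint has a causal path to dependency count (memory footprint → cold-start rate → dependency count) and a separate causal path to team size (memory footprint → traffic volume → cache hit ratio → team size), so it is a common cause of both.
No stated relationship gives dependency count a causal route to team size, so the correlation is explained by the shared upstream cause rather than a direct effect.

memory footprint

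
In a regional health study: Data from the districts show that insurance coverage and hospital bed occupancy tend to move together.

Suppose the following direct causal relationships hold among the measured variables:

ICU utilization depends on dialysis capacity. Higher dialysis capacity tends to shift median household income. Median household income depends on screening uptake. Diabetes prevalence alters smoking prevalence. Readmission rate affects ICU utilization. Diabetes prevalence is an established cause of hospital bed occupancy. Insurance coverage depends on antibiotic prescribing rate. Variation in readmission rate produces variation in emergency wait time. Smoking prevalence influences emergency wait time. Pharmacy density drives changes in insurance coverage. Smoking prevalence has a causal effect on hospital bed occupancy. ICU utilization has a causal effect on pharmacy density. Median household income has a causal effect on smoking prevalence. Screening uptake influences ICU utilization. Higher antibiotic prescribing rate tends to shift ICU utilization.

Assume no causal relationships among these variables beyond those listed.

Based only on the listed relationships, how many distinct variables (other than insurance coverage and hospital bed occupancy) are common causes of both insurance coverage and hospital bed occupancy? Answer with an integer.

The common causes are: dialysis capacity (to insurance coverage via dialysis capacity → ICU utilization → pharmacy density → insurance coverage; to hospital bed occupancy via dialysis capacity → median household income → smoking prevalence → hospital bed occupancy); screening uptake (to insurance coverage via screening uptake → ICU utilization → pharmacy density → insurance coverage; to hospital bed occupancy via screening uptake → median household income → smoking prevalence → hospital bed occupancy).
Every other variable lacks a causal path to at least one of insurance coverage and hospital bed occupancy.

2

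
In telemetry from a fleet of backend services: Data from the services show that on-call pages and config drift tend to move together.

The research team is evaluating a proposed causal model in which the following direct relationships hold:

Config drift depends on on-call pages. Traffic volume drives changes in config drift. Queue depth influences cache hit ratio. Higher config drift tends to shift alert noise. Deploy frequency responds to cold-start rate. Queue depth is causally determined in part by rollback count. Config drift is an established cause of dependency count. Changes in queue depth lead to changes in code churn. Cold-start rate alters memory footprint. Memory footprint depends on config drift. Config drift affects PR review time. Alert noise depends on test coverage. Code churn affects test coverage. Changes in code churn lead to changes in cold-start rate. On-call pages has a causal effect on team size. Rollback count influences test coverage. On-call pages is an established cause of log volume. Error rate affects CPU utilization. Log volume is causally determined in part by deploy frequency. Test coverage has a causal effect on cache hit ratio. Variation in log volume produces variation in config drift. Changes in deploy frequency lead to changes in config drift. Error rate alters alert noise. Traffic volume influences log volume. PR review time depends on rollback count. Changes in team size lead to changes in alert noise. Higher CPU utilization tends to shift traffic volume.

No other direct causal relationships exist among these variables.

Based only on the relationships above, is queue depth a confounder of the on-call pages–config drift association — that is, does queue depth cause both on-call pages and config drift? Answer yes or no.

Queue depth has no stated causal path to on-call pages. A confounder must cause both variables, so queue depth does not qualify.

no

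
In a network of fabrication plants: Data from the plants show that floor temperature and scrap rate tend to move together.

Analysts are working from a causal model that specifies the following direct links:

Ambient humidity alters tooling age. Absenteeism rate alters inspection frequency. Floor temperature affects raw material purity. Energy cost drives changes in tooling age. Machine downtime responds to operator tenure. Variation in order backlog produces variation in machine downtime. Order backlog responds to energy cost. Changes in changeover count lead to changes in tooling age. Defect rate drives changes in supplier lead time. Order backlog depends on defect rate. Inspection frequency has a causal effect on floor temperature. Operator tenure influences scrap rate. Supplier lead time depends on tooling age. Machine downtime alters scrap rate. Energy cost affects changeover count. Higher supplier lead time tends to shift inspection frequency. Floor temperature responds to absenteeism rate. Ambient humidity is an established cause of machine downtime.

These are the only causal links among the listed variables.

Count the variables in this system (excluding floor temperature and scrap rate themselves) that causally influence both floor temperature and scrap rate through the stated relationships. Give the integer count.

3

The common causes are: ambient humidity (to floor temperature via ambient humidity → tooling age → supplier lead time → inspection frequency → floor temperature; to scrap rate via ambient humidity → machine downtime → scrap rate); defect rate (to floor temperature via defect rate → supplier lead time → inspection frequency → floor temperature; to scrap rate via defect rate → order backlog → machine downtime → scrap rate); energy cost (to floor temperature via energy cost → tooling age → supplier lead time → inspection frequency → floor temperature; to scrap rate via energy cost → order backlog → machine downtime → scrap rate).
Every other variable lacks a causal path to at least one of floor temperature and scrap rate.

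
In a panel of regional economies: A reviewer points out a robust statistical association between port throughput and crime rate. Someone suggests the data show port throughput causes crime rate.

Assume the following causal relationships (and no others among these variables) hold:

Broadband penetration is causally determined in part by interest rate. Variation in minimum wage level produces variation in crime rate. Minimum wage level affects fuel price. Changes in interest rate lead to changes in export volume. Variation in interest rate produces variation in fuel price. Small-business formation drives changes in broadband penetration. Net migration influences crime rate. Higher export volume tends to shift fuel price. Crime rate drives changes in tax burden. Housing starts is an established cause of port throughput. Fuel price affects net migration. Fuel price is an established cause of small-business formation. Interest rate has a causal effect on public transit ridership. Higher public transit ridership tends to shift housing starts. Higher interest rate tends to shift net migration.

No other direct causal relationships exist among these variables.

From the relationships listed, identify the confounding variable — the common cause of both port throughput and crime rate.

interest rate

Interest rate has a causal path to port throughput (interest rate → public transit ridership → housing starts → port throughput) and a separate causal path to crime rate (interest rate → net migration → crime rate), so it is a common cause of both.
No stated relationship gives port throughput a causal route to crime rate, so the correlation is explained by the shared upstream cause rather than a direct effect.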